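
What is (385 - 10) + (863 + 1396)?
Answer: 2634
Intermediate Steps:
(385 - 10) + (863 + 1396) = 375 + 2259 = 2634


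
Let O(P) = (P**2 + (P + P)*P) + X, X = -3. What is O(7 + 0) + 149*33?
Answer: 5061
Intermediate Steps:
O(P) = -3 + 3*P**2 (O(P) = (P**2 + (P + P)*P) - 3 = (P**2 + (2*P)*P) - 3 = (P**2 + 2*P**2) - 3 = 3*P**2 - 3 = -3 + 3*P**2)
O(7 + 0) + 149*33 = (-3 + 3*(7 + 0)**2) + 149*33 = (-3 + 3*7**2) + 4917 = (-3 + 3*49) + 4917 = (-3 + 147) + 4917 = 144 + 4917 = 5061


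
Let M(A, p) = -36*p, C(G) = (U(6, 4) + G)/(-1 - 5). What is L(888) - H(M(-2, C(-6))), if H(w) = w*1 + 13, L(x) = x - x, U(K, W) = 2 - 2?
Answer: 23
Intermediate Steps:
U(K, W) = 0
L(x) = 0
C(G) = -G/6 (C(G) = (0 + G)/(-1 - 5) = G/(-6) = G*(-⅙) = -G/6)
H(w) = 13 + w (H(w) = w + 13 = 13 + w)
L(888) - H(M(-2, C(-6))) = 0 - (13 - (-6)*(-6)) = 0 - (13 - 36*1) = 0 - (13 - 36) = 0 - 1*(-23) = 0 + 23 = 23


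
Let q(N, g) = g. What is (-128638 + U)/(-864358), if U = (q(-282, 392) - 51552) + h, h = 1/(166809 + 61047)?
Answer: 40968053087/196949156448 ≈ 0.20801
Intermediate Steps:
h = 1/227856 ≈ 4.3887e-6
U = -11657112959/227856 (U = (392 - 51552) + 1/227856 = -51160 + 1/227856 = -11657112959/227856 ≈ -51160.)
(-128638 + U)/(-864358) = (-128638 - 11657112959/227856)/(-864358) = -40968053087/227856*(-1/864358) = 40968053087/196949156448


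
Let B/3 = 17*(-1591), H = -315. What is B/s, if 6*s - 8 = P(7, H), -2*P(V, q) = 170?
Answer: 486846/77 ≈ 6322.7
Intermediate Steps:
P(V, q) = -85 (P(V, q) = -½*170 = -85)
B = -81141 (B = 3*(17*(-1591)) = 3*(-27047) = -81141)
s = -77/6 (s = 4/3 + (⅙)*(-85) = 4/3 - 85/6 = -77/6 ≈ -12.833)
B/s = -81141/(-77/6) = -81141*(-6/77) = 486846/77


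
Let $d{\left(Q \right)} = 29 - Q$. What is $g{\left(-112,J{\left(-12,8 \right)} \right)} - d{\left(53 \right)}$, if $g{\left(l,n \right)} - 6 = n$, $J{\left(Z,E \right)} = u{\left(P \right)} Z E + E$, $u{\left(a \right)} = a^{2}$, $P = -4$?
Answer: $-1498$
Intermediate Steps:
$J{\left(Z,E \right)} = E + 16 E Z$ ($J{\left(Z,E \right)} = \left(-4\right)^{2} Z E + E = 16 Z E + E = 16 E Z + E = E + 16 E Z$)
$g{\left(l,n \right)} = 6 + n$
$g{\left(-112,J{\left(-12,8 \right)} \right)} - d{\left(53 \right)} = \left(6 + 8 \left(1 + 16 \left(-12\right)\right)\right) - \left(29 - 53\right) = \left(6 + 8 \left(1 - 192\right)\right) - \left(29 - 53\right) = \left(6 + 8 \left(-191\right)\right) - -24 = \left(6 - 1528\right) + 24 = -1522 + 24 = -1498$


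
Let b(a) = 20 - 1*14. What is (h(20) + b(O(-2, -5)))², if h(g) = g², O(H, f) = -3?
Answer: 164836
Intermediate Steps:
b(a) = 6 (b(a) = 20 - 14 = 6)
(h(20) + b(O(-2, -5)))² = (20² + 6)² = (400 + 6)² = 406² = 164836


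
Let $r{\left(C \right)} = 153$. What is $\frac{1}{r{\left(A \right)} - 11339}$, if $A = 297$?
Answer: $- \frac{1}{11186} \approx -8.9397 \cdot 10^{-5}$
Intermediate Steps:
$\frac{1}{r{\left(A \right)} - 11339} = \frac{1}{153 - 11339} = \frac{1}{-11186} = - \frac{1}{11186}$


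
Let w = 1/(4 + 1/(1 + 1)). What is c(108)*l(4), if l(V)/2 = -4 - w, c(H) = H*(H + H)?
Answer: -196992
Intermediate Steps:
c(H) = 2*H² (c(H) = H*(2*H) = 2*H²)
w = 2/9 (w = 1/(4 + 1/2) = 1/(4 + ½) = 1/(9/2) = 2/9 ≈ 0.22222)
l(V) = -76/9 (l(V) = 2*(-4 - 1*2/9) = 2*(-4 - 2/9) = 2*(-38/9) = -76/9)
c(108)*l(4) = (2*108²)*(-76/9) = (2*11664)*(-76/9) = 23328*(-76/9) = -196992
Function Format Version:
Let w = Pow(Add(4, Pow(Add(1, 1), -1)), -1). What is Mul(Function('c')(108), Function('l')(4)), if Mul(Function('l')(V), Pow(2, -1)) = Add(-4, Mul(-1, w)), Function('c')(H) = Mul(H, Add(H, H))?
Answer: -196992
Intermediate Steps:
Function('c')(H) = Mul(2, Pow(H, 2)) (Function('c')(H) = Mul(H, Mul(2, H)) = Mul(2, Pow(H, 2)))
w = Rational(2, 9) (w = Pow(Add(4, Pow(2, -1)), -1) = Pow(Add(4, Rational(1, 2)), -1) = Pow(Rational(9, 2), -1) = Rational(2, 9) ≈ 0.22222)
Function('l')(V) = Rational(-76, 9) (Function('l')(V) = Mul(2, Add(-4, Mul(-1, Rational(2, 9)))) = Mul(2, Add(-4, Rational(-2, 9))) = Mul(2, Rational(-38, 9)) = Rational(-76, 9))
Mul(Function('c')(108), Function('l')(4)) = Mul(Mul(2, Pow(108, 2)), Rational(-76, 9)) = Mul(Mul(2, 11664), Rational(-76, 9)) = Mul(23328, Rational(-76, 9)) = -196992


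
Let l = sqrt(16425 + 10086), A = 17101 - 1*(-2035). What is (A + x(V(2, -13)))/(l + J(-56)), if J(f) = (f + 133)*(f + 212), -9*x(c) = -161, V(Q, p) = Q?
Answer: 690229540/432784899 - 172385*sqrt(26511)/1298354697 ≈ 1.5732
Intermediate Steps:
A = 19136 (A = 17101 + 2035 = 19136)
x(c) = 161/9 (x(c) = -1/9*(-161) = 161/9)
J(f) = (133 + f)*(212 + f)
l = sqrt(26511) ≈ 162.82
(A + x(V(2, -13)))/(l + J(-56)) = (19136 + 161/9)/(sqrt(26511) + (28196 + (-56)**2 + 345*(-56))) = 172385/(9*(sqrt(26511) + (28196 + 3136 - 19320))) = 172385/(9*(sqrt(26511) + 12012)) = 172385/(9*(12012 + sqrt(26511)))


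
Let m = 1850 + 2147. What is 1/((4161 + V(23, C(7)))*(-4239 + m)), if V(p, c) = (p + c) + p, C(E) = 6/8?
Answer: -2/2036551 ≈ -9.8205e-7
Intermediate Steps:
C(E) = ¾ (C(E) = 6*(⅛) = ¾)
m = 3997
V(p, c) = c + 2*p (V(p, c) = (c + p) + p = c + 2*p)
1/((4161 + V(23, C(7)))*(-4239 + m)) = 1/((4161 + (¾ + 2*23))*(-4239 + 3997)) = 1/((4161 + (¾ + 46))*(-242)) = 1/((4161 + 187/4)*(-242)) = 1/((16831/4)*(-242)) = 1/(-2036551/2) = -2/2036551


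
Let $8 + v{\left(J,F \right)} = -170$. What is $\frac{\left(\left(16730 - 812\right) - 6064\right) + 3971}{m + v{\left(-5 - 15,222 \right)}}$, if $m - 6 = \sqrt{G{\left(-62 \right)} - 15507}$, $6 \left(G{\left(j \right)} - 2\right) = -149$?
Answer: $- \frac{2038200}{38669} - \frac{1975 i \sqrt{559074}}{38669} \approx -52.709 - 38.189 i$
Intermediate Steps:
$G{\left(j \right)} = - \frac{137}{6}$ ($G{\left(j \right)} = 2 + \frac{1}{6} \left(-149\right) = 2 - \frac{149}{6} = - \frac{137}{6}$)
$v{\left(J,F \right)} = -178$ ($v{\left(J,F \right)} = -8 - 170 = -178$)
$m = 6 + \frac{i \sqrt{559074}}{6}$ ($m = 6 + \sqrt{- \frac{137}{6} - 15507} = 6 + \sqrt{- \frac{93179}{6}} = 6 + \frac{i \sqrt{559074}}{6} \approx 6.0 + 124.62 i$)
$\frac{\left(\left(16730 - 812\right) - 6064\right) + 3971}{m + v{\left(-5 - 15,222 \right)}} = \frac{\left(\left(16730 - 812\right) - 6064\right) + 3971}{\left(6 + \frac{i \sqrt{559074}}{6}\right) - 178} = \frac{\left(15918 - 6064\right) + 3971}{-172 + \frac{i \sqrt{559074}}{6}} = \frac{9854 + 3971}{-172 + \frac{i \sqrt{559074}}{6}} = \frac{13825}{-172 + \frac{i \sqrt{559074}}{6}}$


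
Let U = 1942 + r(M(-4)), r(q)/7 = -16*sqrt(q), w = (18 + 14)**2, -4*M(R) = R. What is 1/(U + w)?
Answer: 1/2854 ≈ 0.00035039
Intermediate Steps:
M(R) = -R/4
w = 1024 (w = 32**2 = 1024)
r(q) = -112*sqrt(q) (r(q) = 7*(-16*sqrt(q)) = -112*sqrt(q))
U = 1830 (U = 1942 - 112*sqrt(-1/4*(-4)) = 1942 - 112*sqrt(1) = 1942 - 112*1 = 1942 - 112 = 1830)
1/(U + w) = 1/(1830 + 1024) = 1/2854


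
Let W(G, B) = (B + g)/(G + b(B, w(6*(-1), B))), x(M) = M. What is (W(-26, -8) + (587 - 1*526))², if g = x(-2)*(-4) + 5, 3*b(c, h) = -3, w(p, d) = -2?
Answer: 2696164/729 ≈ 3698.4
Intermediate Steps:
b(c, h) = -1 (b(c, h) = (⅓)*(-3) = -1)
g = 13 (g = -2*(-4) + 5 = 8 + 5 = 13)
W(G, B) = (13 + B)/(-1 + G) (W(G, B) = (B + 13)/(G - 1) = (13 + B)/(-1 + G))
(W(-26, -8) + (587 - 1*526))² = ((13 - 8)/(-1 - 26) + (587 - 1*526))² = (5/(-27) + (587 - 526))² = (-1/27*5 + 61)² = (-5/27 + 61)² = (1642/27)² = 2696164/729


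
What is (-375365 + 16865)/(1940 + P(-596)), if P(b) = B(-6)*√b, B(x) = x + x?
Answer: -43468125/240589 - 537750*I*√149/240589 ≈ -180.67 - 27.283*I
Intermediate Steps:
B(x) = 2*x
P(b) = -12*√b (P(b) = (2*(-6))*√b = -12*√b)
(-375365 + 16865)/(1940 + P(-596)) = (-375365 + 16865)/(1940 - 24*I*√149) = -358500/(1940 - 24*I*√149)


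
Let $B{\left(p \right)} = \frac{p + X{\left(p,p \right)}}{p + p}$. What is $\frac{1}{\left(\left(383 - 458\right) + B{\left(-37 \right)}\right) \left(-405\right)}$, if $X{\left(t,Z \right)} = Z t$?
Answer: $\frac{1}{37665} \approx 2.655 \cdot 10^{-5}$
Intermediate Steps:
$B{\left(p \right)} = \frac{p + p^{2}}{2 p}$ ($B{\left(p \right)} = \frac{p + p p}{p + p} = \frac{p + p^{2}}{2 p}$)
$\frac{1}{\left(\left(383 - 458\right) + B{\left(-37 \right)}\right) \left(-405\right)} = \frac{1}{\left(\left(383 - 458\right) + \left(\frac{1}{2} + \frac{1}{2} \left(-37\right)\right)\right) \left(-405\right)} = \frac{1}{\left(-75 + \left(\frac{1}{2} - \frac{37}{2}\right)\right) \left(-405\right)} = \frac{1}{\left(-75 - 18\right) \left(-405\right)} = \frac{1}{\left(-93\right) \left(-405\right)} = \frac{1}{37665}$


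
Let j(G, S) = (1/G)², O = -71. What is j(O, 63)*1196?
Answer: 1196/5041 ≈ 0.23725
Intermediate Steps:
j(G, S) = G⁻²
j(O, 63)*1196 = 1196/(-71)² = (1/5041)*1196 = 1196/5041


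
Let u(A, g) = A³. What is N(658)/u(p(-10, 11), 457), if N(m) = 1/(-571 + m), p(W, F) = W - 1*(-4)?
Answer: -1/18792 ≈ -5.3214e-5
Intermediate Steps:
p(W, F) = 4 + W (p(W, F) = W + 4 = 4 + W)
N(658)/u(p(-10, 11), 457) = 1/((-571 + 658)*((4 - 10)³)) = 1/(87*((-6)³)) = (1/87)/(-216) = (1/87)*(-1/216) = -1/18792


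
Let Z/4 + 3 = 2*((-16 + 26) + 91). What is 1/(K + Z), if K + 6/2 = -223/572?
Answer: 572/453373 ≈ 0.0012617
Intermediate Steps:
K = -1939/572 (K = -3 - 223/572 = -1939/572 ≈ -3.3899)
Z = 796 (Z = -12 + 4*(2*((-16 + 26) + 91)) = -12 + 4*(2*(10 + 91)) = -12 + 4*(2*101) = -12 + 4*202 = -12 + 808 = 796)
1/(K + Z) = 1/(-1939/572 + 796) = 1/(453373/572) = 572/453373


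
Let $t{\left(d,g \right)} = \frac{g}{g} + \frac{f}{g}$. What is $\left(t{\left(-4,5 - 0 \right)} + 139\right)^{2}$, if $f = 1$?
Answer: $\frac{491401}{25} \approx 19656.0$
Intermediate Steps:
$t{\left(d,g \right)} = 1 + \frac{1}{g}$ ($t{\left(d,g \right)} = \frac{g}{g} + 1 \frac{1}{g} = 1 + \frac{1}{g}$)
$\left(t{\left(-4,5 - 0 \right)} + 139\right)^{2} = \left(\frac{1 + \left(5 - 0\right)}{5 - 0} + 139\right)^{2} = \left(\frac{1 + \left(5 + 0\right)}{5 + 0} + 139\right)^{2} = \left(\frac{1 + 5}{5} + 139\right)^{2} = \left(\frac{1}{5} \cdot 6 + 139\right)^{2} = \left(\frac{6}{5} + 139\right)^{2} = \left(\frac{701}{5}\right)^{2} = \frac{491401}{25}$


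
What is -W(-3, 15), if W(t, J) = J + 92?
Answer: -107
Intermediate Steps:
W(t, J) = 92 + J
-W(-3, 15) = -(92 + 15) = -1*107 = -107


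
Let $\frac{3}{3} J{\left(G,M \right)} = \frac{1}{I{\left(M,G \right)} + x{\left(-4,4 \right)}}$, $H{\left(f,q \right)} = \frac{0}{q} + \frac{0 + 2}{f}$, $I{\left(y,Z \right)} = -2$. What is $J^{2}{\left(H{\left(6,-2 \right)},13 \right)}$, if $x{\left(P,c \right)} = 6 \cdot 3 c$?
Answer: $\frac{1}{4900} \approx 0.00020408$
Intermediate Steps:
$H{\left(f,q \right)} = \frac{2}{f}$ ($H{\left(f,q \right)} = 0 + \frac{2}{f} = \frac{2}{f}$)
$x{\left(P,c \right)} = 18 c$
$J{\left(G,M \right)} = \frac{1}{70}$ ($J{\left(G,M \right)} = \frac{1}{-2 + 18 \cdot 4} = \frac{1}{-2 + 72} = \frac{1}{70}$)
$J^{2}{\left(H{\left(6,-2 \right)},13 \right)} = \left(\frac{1}{70}\right)^{2} = \frac{1}{4900}$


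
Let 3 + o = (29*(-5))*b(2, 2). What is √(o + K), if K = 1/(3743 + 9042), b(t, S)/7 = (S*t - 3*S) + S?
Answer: I*√490355890/12785 ≈ 1.732*I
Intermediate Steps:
b(t, S) = -14*S + 7*S*t (b(t, S) = 7*((S*t - 3*S) + S) = 7*((-3*S + S*t) + S) = 7*(-2*S + S*t) = -14*S + 7*S*t)
o = -3 (o = -3 + (29*(-5))*(7*2*(-2 + 2)) = -3 - 1015*2*0 = -3 - 145*0 = -3 + 0 = -3)
K = 1/12785 ≈ 7.8217e-5
√(o + K) = √(-3 + 1/12785) = √(-38354/12785) = I*√490355890/12785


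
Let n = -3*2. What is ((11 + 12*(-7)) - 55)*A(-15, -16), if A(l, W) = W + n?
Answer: 2816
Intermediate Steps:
n = -6
A(l, W) = -6 + W (A(l, W) = W - 6 = -6 + W)
((11 + 12*(-7)) - 55)*A(-15, -16) = ((11 + 12*(-7)) - 55)*(-6 - 16) = ((11 - 84) - 55)*(-22) = (-73 - 55)*(-22) = -128*(-22) = 2816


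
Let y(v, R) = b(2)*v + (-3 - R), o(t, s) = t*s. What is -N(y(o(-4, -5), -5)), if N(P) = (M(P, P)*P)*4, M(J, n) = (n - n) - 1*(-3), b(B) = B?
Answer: -504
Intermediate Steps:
M(J, n) = 3 (M(J, n) = 0 + 3 = 3)
o(t, s) = s*t
y(v, R) = -3 - R + 2*v (y(v, R) = 2*v + (-3 - R) = -3 - R + 2*v)
N(P) = 12*P (N(P) = (3*P)*4 = 12*P)
-N(y(o(-4, -5), -5)) = -12*(-3 - 1*(-5) + 2*(-5*(-4))) = -12*(-3 + 5 + 2*20) = -12*(-3 + 5 + 40) = -12*42 = -1*504 = -504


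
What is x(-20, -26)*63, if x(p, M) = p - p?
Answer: 0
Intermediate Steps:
x(p, M) = 0
x(-20, -26)*63 = 0*63 = 0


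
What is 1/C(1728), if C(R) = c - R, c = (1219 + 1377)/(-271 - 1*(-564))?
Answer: -293/503708 ≈ -0.00058169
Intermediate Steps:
c = 2596/293 (c = 2596/(-271 + 564) = 2596/293 ≈ 8.8601)
C(R) = 2596/293 - R
1/C(1728) = 1/(2596/293 - 1*1728) = 1/(2596/293 - 1728) = 1/(-503708/293) = -293/503708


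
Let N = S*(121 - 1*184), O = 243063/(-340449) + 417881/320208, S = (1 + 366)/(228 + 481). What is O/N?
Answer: -15228481362895/840174700572144 ≈ -0.018125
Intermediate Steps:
S = 367/709 ≈ 0.51763
O = 21478817155/36338164464 (O = 243063*(-1/340449) + 417881*(1/320208) = -81021/113483 + 417881/320208 = 21478817155/36338164464 ≈ 0.59108)
N = -23121/709 (N = 367*(121 - 1*184)/709 = 367*(121 - 184)/709 = (367/709)*(-63) = -23121/709 ≈ -32.611)
O/N = 21478817155/(36338164464*(-23121/709)) = (21478817155/36338164464)*(-709/23121) = -15228481362895/840174700572144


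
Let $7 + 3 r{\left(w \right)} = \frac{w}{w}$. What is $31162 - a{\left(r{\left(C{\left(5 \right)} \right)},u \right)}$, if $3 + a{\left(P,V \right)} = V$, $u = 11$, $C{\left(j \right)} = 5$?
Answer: $31154$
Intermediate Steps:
$r{\left(w \right)} = -2$ ($r{\left(w \right)} = - \frac{7}{3} + \frac{w \frac{1}{w}}{3} = - \frac{7}{3} + \frac{1}{3} \cdot 1 = - \frac{7}{3} + \frac{1}{3} = -2$)
$a{\left(P,V \right)} = -3 + V$
$31162 - a{\left(r{\left(C{\left(5 \right)} \right)},u \right)} = 31162 - \left(-3 + 11\right) = 31162 - 8 = 31154$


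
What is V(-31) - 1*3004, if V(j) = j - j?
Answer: -3004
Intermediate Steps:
V(j) = 0
V(-31) - 1*3004 = 0 - 1*3004 = 0 - 3004 = -3004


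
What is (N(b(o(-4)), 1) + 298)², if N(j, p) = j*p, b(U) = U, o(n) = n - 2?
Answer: 85264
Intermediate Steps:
o(n) = -2 + n
(N(b(o(-4)), 1) + 298)² = ((-2 - 4)*1 + 298)² = (-6*1 + 298)² = (-6 + 298)² = 292² = 85264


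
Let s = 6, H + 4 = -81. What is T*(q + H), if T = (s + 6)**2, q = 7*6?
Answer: -6192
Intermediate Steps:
H = -85 (H = -4 - 81 = -85)
q = 42
T = 144 (T = (6 + 6)**2 = 12**2 = 144)
T*(q + H) = 144*(42 - 85) = 144*(-43) = -6192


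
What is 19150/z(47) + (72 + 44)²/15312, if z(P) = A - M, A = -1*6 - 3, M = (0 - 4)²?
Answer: -25249/33 ≈ -765.12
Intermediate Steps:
M = 16 (M = (-4)² = 16)
A = -9 (A = -6 - 3 = -9)
z(P) = -25 (z(P) = -9 - 1*16 = -9 - 16 = -25)
19150/z(47) + (72 + 44)²/15312 = 19150/(-25) + (72 + 44)²/15312 = 19150*(-1/25) + 116²*(1/15312) = -766 + 13456*(1/15312) = -766 + 29/33 = -25249/33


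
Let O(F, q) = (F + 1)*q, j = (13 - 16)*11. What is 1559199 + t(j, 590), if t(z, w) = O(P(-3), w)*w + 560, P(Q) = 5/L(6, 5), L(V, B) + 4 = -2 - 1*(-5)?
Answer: 167359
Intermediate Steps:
L(V, B) = -1 (L(V, B) = -4 + (-2 - 1*(-5)) = -4 + (-2 + 5) = -4 + 3 = -1)
j = -33 (j = -3*11 = -33)
P(Q) = -5 (P(Q) = 5/(-1) = 5*(-1) = -5)
O(F, q) = q*(1 + F) (O(F, q) = (1 + F)*q = q*(1 + F))
t(z, w) = 560 - 4*w**2 (t(z, w) = (w*(1 - 5))*w + 560 = (w*(-4))*w + 560 = (-4*w)*w + 560 = -4*w**2 + 560 = 560 - 4*w**2)
1559199 + t(j, 590) = 1559199 + (560 - 4*590**2) = 1559199 + (560 - 4*348100) = 1559199 + (560 - 1392400) = 1559199 - 1391840 = 167359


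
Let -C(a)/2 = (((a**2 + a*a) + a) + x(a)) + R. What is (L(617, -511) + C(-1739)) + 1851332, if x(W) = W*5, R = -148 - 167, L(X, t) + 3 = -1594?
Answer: -10225251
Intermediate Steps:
L(X, t) = -1597 (L(X, t) = -3 - 1594 = -1597)
R = -315
x(W) = 5*W
C(a) = 630 - 12*a - 4*a**2 (C(a) = -2*((((a**2 + a*a) + a) + 5*a) - 315) = -2*((((a**2 + a**2) + a) + 5*a) - 315) = -2*(((2*a**2 + a) + 5*a) - 315) = -2*(((a + 2*a**2) + 5*a) - 315) = -2*((2*a**2 + 6*a) - 315) = -2*(-315 + 2*a**2 + 6*a) = 630 - 12*a - 4*a**2)
(L(617, -511) + C(-1739)) + 1851332 = (-1597 + (630 - 12*(-1739) - 4*(-1739)**2)) + 1851332 = (-1597 + (630 + 20868 - 4*3024121)) + 1851332 = (-1597 + (630 + 20868 - 12096484)) + 1851332 = (-1597 - 12074986) + 1851332 = -12076583 + 1851332 = -10225251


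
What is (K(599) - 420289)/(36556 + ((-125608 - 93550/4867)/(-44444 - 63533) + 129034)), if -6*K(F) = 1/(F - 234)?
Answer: -483709639425905749/190578487382916240 ≈ -2.5381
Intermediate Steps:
K(F) = -1/(6*(-234 + F)) (K(F) = -1/(6*(F - 234)) = -1/(6*(-234 + F)))
(K(599) - 420289)/(36556 + ((-125608 - 93550/4867)/(-44444 - 63533) + 129034)) = (-1/(-1404 + 6*599) - 420289)/(36556 + ((-125608 - 93550/4867)/(-44444 - 63533) + 129034)) = (-1/(-1404 + 3594) - 420289)/(36556 + ((-125608 - 93550*1/4867)/(-107977) + 129034)) = (-1/2190 - 420289)/(36556 + ((-125608 - 93550/4867)*(-1/107977) + 129034)) = (-1*1/2190 - 420289)/(36556 + (-611427686/4867*(-1/107977) + 129034)) = (-1/2190 - 420289)/(36556 + (611427686/525524059 + 129034)) = -920432911/(2190*(36556 + 67811082856692/525524059)) = -920432911/(2190*87022140357496/525524059) = -920432911/2190*525524059/87022140357496 = -483709639425905749/190578487382916240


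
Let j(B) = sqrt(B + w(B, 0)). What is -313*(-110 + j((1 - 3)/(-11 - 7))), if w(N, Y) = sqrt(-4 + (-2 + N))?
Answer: 34430 - 313*sqrt(1 + 3*I*sqrt(53))/3 ≈ 34077.0 - 336.98*I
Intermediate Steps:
w(N, Y) = sqrt(-6 + N)
j(B) = sqrt(B + sqrt(-6 + B))
-313*(-110 + j((1 - 3)/(-11 - 7))) = -313*(-110 + sqrt((1 - 3)/(-11 - 7) + sqrt(-6 + (1 - 3)/(-11 - 7)))) = -313*(-110 + sqrt(-2/(-18) + sqrt(-6 - 2/(-18)))) = -313*(-110 + sqrt(-2*(-1/18) + sqrt(-6 - 2*(-1/18)))) = -313*(-110 + sqrt(1/9 + sqrt(-6 + 1/9))) = -313*(-110 + sqrt(1/9 + sqrt(-53/9))) = -313*(-110 + sqrt(1/9 + I*sqrt(53)/3)) = 34430 - 313*sqrt(1/9 + I*sqrt(53)/3)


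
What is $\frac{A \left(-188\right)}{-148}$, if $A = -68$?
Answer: $- \frac{3196}{37} \approx -86.378$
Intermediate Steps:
$\frac{A \left(-188\right)}{-148} = \frac{\left(-68\right) \left(-188\right)}{-148} = 12784 \left(- \frac{1}{148}\right) = - \frac{3196}{37}$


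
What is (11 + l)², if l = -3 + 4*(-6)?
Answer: 256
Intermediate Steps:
l = -27 (l = -3 - 24 = -27)
(11 + l)² = (11 - 27)² = (-16)² = 256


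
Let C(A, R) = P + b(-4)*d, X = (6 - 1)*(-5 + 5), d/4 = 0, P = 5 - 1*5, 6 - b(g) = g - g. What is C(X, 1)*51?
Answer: 0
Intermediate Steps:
b(g) = 6 (b(g) = 6 - (g - g) = 6 - 1*0 = 6 + 0 = 6)
P = 0 (P = 5 - 5 = 0)
d = 0 (d = 4*0 = 0)
X = 0 (X = 5*0 = 0)
C(A, R) = 0 (C(A, R) = 0 + 6*0 = 0 + 0 = 0)
C(X, 1)*51 = 0*51 = 0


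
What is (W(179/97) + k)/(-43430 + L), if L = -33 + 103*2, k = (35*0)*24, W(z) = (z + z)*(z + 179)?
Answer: -6280036/407005113 ≈ -0.015430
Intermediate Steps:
W(z) = 2*z*(179 + z) (W(z) = (2*z)*(179 + z) = 2*z*(179 + z))
k = 0 (k = 0*24 = 0)
L = 173 (L = -33 + 206 = 173)
(W(179/97) + k)/(-43430 + L) = (2*(179/97)*(179 + 179/97) + 0)/(-43430 + 173) = (2*(179*(1/97))*(179 + 179*(1/97)) + 0)/(-43257) = (2*(179/97)*(179 + 179/97) + 0)*(-1/43257) = (2*(179/97)*(17542/97) + 0)*(-1/43257) = (6280036/9409 + 0)*(-1/43257) = (6280036/9409)*(-1/43257) = -6280036/407005113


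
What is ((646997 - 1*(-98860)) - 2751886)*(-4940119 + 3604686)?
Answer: 2678917325557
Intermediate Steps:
((646997 - 1*(-98860)) - 2751886)*(-4940119 + 3604686) = ((646997 + 98860) - 2751886)*(-1335433) = (745857 - 2751886)*(-1335433) = -2006029*(-1335433) = 2678917325557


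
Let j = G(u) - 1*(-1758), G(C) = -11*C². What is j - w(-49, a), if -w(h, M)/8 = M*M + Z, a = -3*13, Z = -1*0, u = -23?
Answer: 8107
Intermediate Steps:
Z = 0
a = -39
w(h, M) = -8*M² (w(h, M) = -8*(M*M + 0) = -8*(M² + 0) = -8*M²)
j = -4061 (j = -11*(-23)² - 1*(-1758) = -11*529 + 1758 = -5819 + 1758 = -4061)
j - w(-49, a) = -4061 - (-8)*(-39)² = -4061 - (-8)*1521 = -4061 - 1*(-12168) = -4061 + 12168 = 8107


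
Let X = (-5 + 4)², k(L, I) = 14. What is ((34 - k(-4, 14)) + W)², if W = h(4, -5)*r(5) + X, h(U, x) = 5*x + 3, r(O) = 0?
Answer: 441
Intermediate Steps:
h(U, x) = 3 + 5*x
X = 1 (X = (-1)² = 1)
W = 1 (W = (3 + 5*(-5))*0 + 1 = (3 - 25)*0 + 1 = -22*0 + 1 = 0 + 1 = 1)
((34 - k(-4, 14)) + W)² = ((34 - 1*14) + 1)² = ((34 - 14) + 1)² = (20 + 1)² = 21² = 441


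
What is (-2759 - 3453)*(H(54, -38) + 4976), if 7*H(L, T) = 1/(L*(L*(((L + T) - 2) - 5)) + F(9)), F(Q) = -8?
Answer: -1419212704209/45913 ≈ -3.0911e+7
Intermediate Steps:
H(L, T) = 1/(7*(-8 + L²*(-7 + L + T))) (H(L, T) = 1/(7*(L*(L*(((L + T) - 2) - 5)) - 8)) = 1/(7*(L*(L*((-2 + L + T) - 5)) - 8)) = 1/(7*(L*(L*(-7 + L + T)) - 8)) = 1/(7*(L²*(-7 + L + T) - 8)) = 1/(7*(-8 + L²*(-7 + L + T))))
(-2759 - 3453)*(H(54, -38) + 4976) = (-2759 - 3453)*(1/(7*(-8 + 54³ - 7*54² - 38*54²)) + 4976) = -6212*(1/(7*(-8 + 157464 - 7*2916 - 38*2916)) + 4976) = -6212*(1/(7*(-8 + 157464 - 20412 - 110808)) + 4976) = -6212*((⅐)/26236 + 4976) = -6212*((⅐)*(1/26236) + 4976) = -6212*(1/183652 + 4976) = -6212*913852353/183652 = -1419212704209/45913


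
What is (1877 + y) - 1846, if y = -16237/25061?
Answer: 760654/25061 ≈ 30.352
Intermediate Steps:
y = -16237/25061 (y = -16237*1/25061 = -16237/25061 ≈ -0.64790)
(1877 + y) - 1846 = (1877 - 16237/25061) - 1846 = 47023260/25061 - 1846 = 760654/25061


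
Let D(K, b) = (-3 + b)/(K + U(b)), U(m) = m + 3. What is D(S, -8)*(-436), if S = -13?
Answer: -2398/9 ≈ -266.44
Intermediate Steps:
U(m) = 3 + m
D(K, b) = (-3 + b)/(3 + K + b) (D(K, b) = (-3 + b)/(K + (3 + b)) = (-3 + b)/(3 + K + b))
D(S, -8)*(-436) = ((-3 - 8)/(3 - 13 - 8))*(-436) = (-11/(-18))*(-436) = -1/18*(-11)*(-436) = (11/18)*(-436) = -2398/9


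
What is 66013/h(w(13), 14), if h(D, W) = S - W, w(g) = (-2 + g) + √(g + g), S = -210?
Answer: -66013/224 ≈ -294.70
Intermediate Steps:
w(g) = -2 + g + √2*√g (w(g) = (-2 + g) + √(2*g) = (-2 + g) + √2*√g = -2 + g + √2*√g)
h(D, W) = -210 - W
66013/h(w(13), 14) = 66013/(-210 - 1*14) = 66013/(-210 - 14) = 66013/(-224) = 66013*(-1/224) = -66013/224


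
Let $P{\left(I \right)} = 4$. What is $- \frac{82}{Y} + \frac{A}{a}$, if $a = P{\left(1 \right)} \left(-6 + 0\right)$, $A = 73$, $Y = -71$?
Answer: $- \frac{3215}{1704} \approx -1.8867$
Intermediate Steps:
$a = -24$ ($a = 4 \left(-6 + 0\right) = 4 \left(-6\right) = -24$)
$- \frac{82}{Y} + \frac{A}{a} = - \frac{82}{-71} + \frac{73}{-24} = \left(-82\right) \left(- \frac{1}{71}\right) + 73 \left(- \frac{1}{24}\right) = \frac{82}{71} - \frac{73}{24} = - \frac{3215}{1704}$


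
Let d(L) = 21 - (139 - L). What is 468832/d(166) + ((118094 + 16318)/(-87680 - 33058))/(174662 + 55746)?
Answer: 67929364162181/6954750276 ≈ 9767.3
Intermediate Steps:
d(L) = -118 + L (d(L) = 21 + (-139 + L) = -118 + L)
468832/d(166) + ((118094 + 16318)/(-87680 - 33058))/(174662 + 55746) = 468832/(-118 + 166) + ((118094 + 16318)/(-87680 - 33058))/(174662 + 55746) = 468832/48 + (134412/(-120738))/230408 = 468832*(1/48) + (134412*(-1/120738))*(1/230408) = 29302/3 - 22402/20123*1/230408 = 29302/3 - 11201/2318250092 = 67929364162181/6954750276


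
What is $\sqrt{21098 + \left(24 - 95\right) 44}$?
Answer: $\sqrt{17974} \approx 134.07$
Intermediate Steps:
$\sqrt{21098 + \left(24 - 95\right) 44} = \sqrt{21098 - 3124} = \sqrt{17974}$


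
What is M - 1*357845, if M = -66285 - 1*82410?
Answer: -506540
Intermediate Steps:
M = -148695 (M = -66285 - 82410 = -148695)
M - 1*357845 = -148695 - 1*357845 = -148695 - 357845 = -506540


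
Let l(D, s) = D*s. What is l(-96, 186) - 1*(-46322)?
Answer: 28466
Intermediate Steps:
l(-96, 186) - 1*(-46322) = -96*186 - 1*(-46322) = -17856 + 46322 = 28466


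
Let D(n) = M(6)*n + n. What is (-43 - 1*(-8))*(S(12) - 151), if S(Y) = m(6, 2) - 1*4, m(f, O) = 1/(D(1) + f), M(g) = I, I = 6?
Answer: 70490/13 ≈ 5422.3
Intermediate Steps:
M(g) = 6
D(n) = 7*n (D(n) = 6*n + n = 7*n)
m(f, O) = 1/(7 + f) (m(f, O) = 1/(7*1 + f) = 1/(7 + f))
S(Y) = -51/13 (S(Y) = 1/(7 + 6) - 1*4 = 1/13 - 4 = -51/13)
(-43 - 1*(-8))*(S(12) - 151) = (-43 - 1*(-8))*(-51/13 - 151) = (-43 + 8)*(-2014/13) = -35*(-2014/13) = 70490/13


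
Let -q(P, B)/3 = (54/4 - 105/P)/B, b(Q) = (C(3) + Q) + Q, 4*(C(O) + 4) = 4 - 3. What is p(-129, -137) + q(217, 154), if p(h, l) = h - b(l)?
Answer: 354461/2387 ≈ 148.50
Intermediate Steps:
C(O) = -15/4 (C(O) = -4 + (4 - 3)/4 = -4 + (1/4)*1 = -4 + 1/4 = -15/4)
b(Q) = -15/4 + 2*Q (b(Q) = (-15/4 + Q) + Q = -15/4 + 2*Q)
p(h, l) = 15/4 + h - 2*l (p(h, l) = h - (-15/4 + 2*l) = h + (15/4 - 2*l) = 15/4 + h - 2*l)
q(P, B) = -3*(27/2 - 105/P)/B (q(P, B) = -3*(54/4 - 105/P)/B = -3*(54*(1/4) - 105/P)/B = -3*(27/2 - 105/P)/B)
p(-129, -137) + q(217, 154) = (15/4 - 129 - 2*(-137)) + (9/2)*(70 - 9*217)/(154*217) = (15/4 - 129 + 274) + (9/2)*(1/154)*(1/217)*(70 - 1953) = 595/4 + (9/2)*(1/154)*(1/217)*(-1883) = 595/4 - 2421/9548 = 354461/2387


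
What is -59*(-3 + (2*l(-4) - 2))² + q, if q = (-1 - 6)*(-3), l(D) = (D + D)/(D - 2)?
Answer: -2702/9 ≈ -300.22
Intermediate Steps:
l(D) = 2*D/(-2 + D) (l(D) = (2*D)/(-2 + D) = 2*D/(-2 + D))
q = 21 (q = -7*(-3) = 21)
-59*(-3 + (2*l(-4) - 2))² + q = -59*(-3 + (2*(2*(-4)/(-2 - 4)) - 2))² + 21 = -59*(-3 + (2*(2*(-4)/(-6)) - 2))² + 21 = -59*(-3 + (2*(2*(-4)*(-⅙)) - 2))² + 21 = -59*(-3 + (2*(4/3) - 2))² + 21 = -59*(-3 + (8/3 - 2))² + 21 = -59*(-3 + ⅔)² + 21 = -59*(-7/3)² + 21 = -59*49/9 + 21 = -2891/9 + 21 = -2702/9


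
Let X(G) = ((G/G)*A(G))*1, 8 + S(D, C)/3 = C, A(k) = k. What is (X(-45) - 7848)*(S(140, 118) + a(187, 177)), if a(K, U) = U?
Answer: -4001751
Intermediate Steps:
S(D, C) = -24 + 3*C
X(G) = G (X(G) = ((G/G)*G)*1 = (1*G)*1 = G*1 = G)
(X(-45) - 7848)*(S(140, 118) + a(187, 177)) = (-45 - 7848)*((-24 + 3*118) + 177) = -7893*((-24 + 354) + 177) = -7893*(330 + 177) = -7893*507 = -4001751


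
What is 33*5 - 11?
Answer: 154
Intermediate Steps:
33*5 - 11 = 165 - 11 = 154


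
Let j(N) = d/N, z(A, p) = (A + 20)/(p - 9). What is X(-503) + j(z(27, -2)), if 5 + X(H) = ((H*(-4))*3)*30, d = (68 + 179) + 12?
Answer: 8507676/47 ≈ 1.8101e+5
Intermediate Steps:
d = 259 (d = 247 + 12 = 259)
z(A, p) = (20 + A)/(-9 + p)
X(H) = -5 - 360*H (X(H) = -5 + ((H*(-4))*3)*30 = -5 + (-4*H*3)*30 = -5 - 12*H*30 = -5 - 360*H)
j(N) = 259/N
X(-503) + j(z(27, -2)) = (-5 - 360*(-503)) + 259/(((20 + 27)/(-9 - 2))) = (-5 + 181080) + 259/((47/(-11))) = 181075 + 259/((-1/11*47)) = 181075 + 259/(-47/11) = 181075 + 259*(-11/47) = 181075 - 2849/47 = 8507676/47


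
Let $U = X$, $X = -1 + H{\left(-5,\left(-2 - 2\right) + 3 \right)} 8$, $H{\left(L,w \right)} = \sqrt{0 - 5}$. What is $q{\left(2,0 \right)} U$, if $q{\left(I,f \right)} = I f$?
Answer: $0$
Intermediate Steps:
$H{\left(L,w \right)} = i \sqrt{5}$ ($H{\left(L,w \right)} = \sqrt{-5} = i \sqrt{5}$)
$X = -1 + 8 i \sqrt{5}$ ($X = -1 + i \sqrt{5} \cdot 8 = -1 + 8 i \sqrt{5} \approx -1.0 + 17.889 i$)
$U = -1 + 8 i \sqrt{5} \approx -1.0 + 17.889 i$
$q{\left(2,0 \right)} U = 2 \cdot 0 \left(-1 + 8 i \sqrt{5}\right) = 0 \left(-1 + 8 i \sqrt{5}\right) = 0$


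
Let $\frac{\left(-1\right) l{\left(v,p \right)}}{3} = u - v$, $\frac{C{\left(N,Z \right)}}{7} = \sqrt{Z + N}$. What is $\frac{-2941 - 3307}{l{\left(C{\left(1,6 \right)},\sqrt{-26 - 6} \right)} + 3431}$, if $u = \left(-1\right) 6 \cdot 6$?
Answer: $- \frac{11055836}{6260717} + \frac{65604 \sqrt{7}}{6260717} \approx -1.7382$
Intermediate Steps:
$u = -36$ ($u = \left(-6\right) 6 = -36$)
$C{\left(N,Z \right)} = 7 \sqrt{N + Z}$ ($C{\left(N,Z \right)} = 7 \sqrt{Z + N} = 7 \sqrt{N + Z}$)
$l{\left(v,p \right)} = 108 + 3 v$ ($l{\left(v,p \right)} = - 3 \left(-36 - v\right) = 108 + 3 v$)
$\frac{-2941 - 3307}{l{\left(C{\left(1,6 \right)},\sqrt{-26 - 6} \right)} + 3431} = \frac{-2941 - 3307}{\left(108 + 3 \cdot 7 \sqrt{1 + 6}\right) + 3431} = - \frac{6248}{\left(108 + 3 \cdot 7 \sqrt{7}\right) + 3431} = - \frac{6248}{\left(108 + 21 \sqrt{7}\right) + 3431} = - \frac{6248}{3539 + 21 \sqrt{7}}$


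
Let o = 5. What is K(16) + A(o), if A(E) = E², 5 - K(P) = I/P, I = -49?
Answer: 529/16 ≈ 33.063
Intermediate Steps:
K(P) = 5 + 49/P (K(P) = 5 - (-49)/P = 5 + 49/P)
K(16) + A(o) = (5 + 49/16) + 5² = (5 + 49*(1/16)) + 25 = (5 + 49/16) + 25 = 129/16 + 25 = 529/16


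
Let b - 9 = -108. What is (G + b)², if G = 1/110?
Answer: 118570321/12100 ≈ 9799.2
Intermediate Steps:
G = 1/110 ≈ 0.0090909
b = -99 (b = 9 - 108 = -99)
(G + b)² = (1/110 - 99)² = (-10889/110)² = 118570321/12100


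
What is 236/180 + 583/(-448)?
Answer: 197/20160 ≈ 0.0097718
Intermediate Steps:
236/180 + 583/(-448) = 236*(1/180) + 583*(-1/448) = 59/45 - 583/448 = 197/20160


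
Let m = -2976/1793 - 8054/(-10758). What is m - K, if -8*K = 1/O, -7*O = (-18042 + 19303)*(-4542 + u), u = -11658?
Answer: -266982942649/293022100800 ≈ -0.91114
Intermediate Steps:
O = 20428200/7 (O = -(-18042 + 19303)*(-4542 - 11658)/7 = -1261*(-16200)/7 = -⅐*(-20428200) = 20428200/7 ≈ 2.9183e+6)
K = -7/163425600 (K = -1/(8*20428200/7) = -⅛*7/20428200 = -7/163425600 ≈ -4.2833e-8)
m = -4901/5379 (m = -2976*1/1793 - 8054*(-1/10758) = -2976/1793 + 4027/5379 = -4901/5379 ≈ -0.91114)
m - K = -4901/5379 - 1*(-7/163425600) = -4901/5379 + 7/163425600 = -266982942649/293022100800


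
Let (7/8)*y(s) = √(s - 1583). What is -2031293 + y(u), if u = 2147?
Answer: -2031293 + 16*√141/7 ≈ -2.0313e+6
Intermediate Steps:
y(s) = 8*√(-1583 + s)/7 (y(s) = 8*√(s - 1583)/7 = 8*√(-1583 + s)/7)
-2031293 + y(u) = -2031293 + 8*√(-1583 + 2147)/7 = -2031293 + 8*√564/7 = -2031293 + 8*(2*√141)/7 = -2031293 + 16*√141/7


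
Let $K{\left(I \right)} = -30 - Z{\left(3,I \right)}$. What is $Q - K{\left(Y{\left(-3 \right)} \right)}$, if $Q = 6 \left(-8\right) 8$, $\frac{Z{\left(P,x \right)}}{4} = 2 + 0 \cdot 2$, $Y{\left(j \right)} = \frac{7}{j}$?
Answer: $-346$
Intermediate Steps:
$Z{\left(P,x \right)} = 8$ ($Z{\left(P,x \right)} = 4 \left(2 + 0 \cdot 2\right) = 4 \left(2 + 0\right) = 4 \cdot 2 = 8$)
$Q = -384$ ($Q = \left(-48\right) 8 = -384$)
$K{\left(I \right)} = -38$ ($K{\left(I \right)} = -30 - 8 = -38$)
$Q - K{\left(Y{\left(-3 \right)} \right)} = -384 - -38 = -384 + 38 = -346$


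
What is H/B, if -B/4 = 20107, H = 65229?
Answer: -65229/80428 ≈ -0.81102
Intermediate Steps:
B = -80428 (B = -4*20107 = -80428)
H/B = 65229/(-80428) = 65229*(-1/80428) = -65229/80428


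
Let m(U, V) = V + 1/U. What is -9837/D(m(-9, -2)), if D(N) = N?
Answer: 88533/19 ≈ 4659.6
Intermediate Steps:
-9837/D(m(-9, -2)) = -9837/(-2 + 1/(-9)) = -9837/(-2 - ⅑) = -9837/(-19/9) = -9837*(-9/19) = 88533/19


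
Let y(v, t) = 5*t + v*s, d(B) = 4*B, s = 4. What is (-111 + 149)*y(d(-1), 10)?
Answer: 1292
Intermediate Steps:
y(v, t) = 4*v + 5*t (y(v, t) = 5*t + v*4 = 5*t + 4*v = 4*v + 5*t)
(-111 + 149)*y(d(-1), 10) = (-111 + 149)*(4*(4*(-1)) + 5*10) = 38*(4*(-4) + 50) = 38*(-16 + 50) = 38*34 = 1292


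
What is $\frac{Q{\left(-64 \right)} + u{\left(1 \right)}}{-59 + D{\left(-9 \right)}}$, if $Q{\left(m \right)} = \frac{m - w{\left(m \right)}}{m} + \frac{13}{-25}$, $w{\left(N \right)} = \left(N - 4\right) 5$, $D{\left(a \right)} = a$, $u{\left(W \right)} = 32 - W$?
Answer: $- \frac{10467}{27200} \approx -0.38482$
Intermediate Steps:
$w{\left(N \right)} = -20 + 5 N$ ($w{\left(N \right)} = \left(-4 + N\right) 5 = -20 + 5 N$)
$Q{\left(m \right)} = - \frac{13}{25} + \frac{20 - 4 m}{m}$ ($Q{\left(m \right)} = \frac{m - \left(-20 + 5 m\right)}{m} + \frac{13}{-25} = \frac{m - \left(-20 + 5 m\right)}{m} + 13 \left(- \frac{1}{25}\right) = \frac{20 - 4 m}{m} - \frac{13}{25} = - \frac{13}{25} + \frac{20 - 4 m}{m}$)
$\frac{Q{\left(-64 \right)} + u{\left(1 \right)}}{-59 + D{\left(-9 \right)}} = \frac{\left(- \frac{113}{25} + \frac{20}{-64}\right) + \left(32 - 1\right)}{-59 - 9} = \frac{\left(- \frac{113}{25} + 20 \left(- \frac{1}{64}\right)\right) + \left(32 - 1\right)}{-68} = \left(\left(- \frac{113}{25} - \frac{5}{16}\right) + 31\right) \left(- \frac{1}{68}\right) = \left(- \frac{1933}{400} + 31\right) \left(- \frac{1}{68}\right) = \frac{10467}{400} \left(- \frac{1}{68}\right) = - \frac{10467}{27200}$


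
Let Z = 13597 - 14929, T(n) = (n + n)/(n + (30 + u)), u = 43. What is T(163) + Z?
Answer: -157013/118 ≈ -1330.6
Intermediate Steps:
T(n) = 2*n/(73 + n) (T(n) = (n + n)/(n + (30 + 43)) = (2*n)/(n + 73) = (2*n)/(73 + n) = 2*n/(73 + n))
Z = -1332
T(163) + Z = 2*163/(73 + 163) - 1332 = 2*163/236 - 1332 = 2*163*(1/236) - 1332 = 163/118 - 1332 = -157013/118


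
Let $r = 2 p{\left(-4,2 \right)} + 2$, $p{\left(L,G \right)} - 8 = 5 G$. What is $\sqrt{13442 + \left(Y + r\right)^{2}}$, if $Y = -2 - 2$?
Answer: $3 \sqrt{1622} \approx 120.82$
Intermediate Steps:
$Y = -4$ ($Y = -2 - 2 = -4$)
$p{\left(L,G \right)} = 8 + 5 G$
$r = 38$ ($r = 2 \left(8 + 5 \cdot 2\right) + 2 = 2 \left(8 + 10\right) + 2 = 2 \cdot 18 + 2 = 36 + 2 = 38$)
$\sqrt{13442 + \left(Y + r\right)^{2}} = \sqrt{13442 + \left(-4 + 38\right)^{2}} = \sqrt{13442 + 34^{2}} = \sqrt{13442 + 1156} = \sqrt{14598} = 3 \sqrt{1622}$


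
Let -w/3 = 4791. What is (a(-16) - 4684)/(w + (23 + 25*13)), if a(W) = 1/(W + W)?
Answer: 2939/8800 ≈ 0.33398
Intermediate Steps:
a(W) = 1/(2*W)
w = -14373 (w = -3*4791 = -14373)
(a(-16) - 4684)/(w + (23 + 25*13)) = ((1/2)/(-16) - 4684)/(-14373 + (23 + 25*13)) = ((1/2)*(-1/16) - 4684)/(-14373 + (23 + 325)) = (-1/32 - 4684)/(-14373 + 348) = -149889/32/(-14025) = -149889/32*(-1/14025) = 2939/8800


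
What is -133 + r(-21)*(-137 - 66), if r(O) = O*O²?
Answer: 1879850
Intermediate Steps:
r(O) = O³
-133 + r(-21)*(-137 - 66) = -133 + (-21)³*(-137 - 66) = -133 - 9261*(-203) = -133 + 1879983 = 1879850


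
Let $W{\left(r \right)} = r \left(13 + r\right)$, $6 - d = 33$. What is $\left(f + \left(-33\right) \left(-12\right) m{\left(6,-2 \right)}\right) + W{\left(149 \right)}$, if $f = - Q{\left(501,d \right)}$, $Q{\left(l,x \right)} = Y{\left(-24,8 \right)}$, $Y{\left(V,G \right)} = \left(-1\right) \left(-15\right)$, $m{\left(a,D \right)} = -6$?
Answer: $21747$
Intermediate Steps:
$d = -27$ ($d = 6 - 33 = -27$)
$Y{\left(V,G \right)} = 15$
$Q{\left(l,x \right)} = 15$
$f = -15$ ($f = \left(-1\right) 15 = -15$)
$\left(f + \left(-33\right) \left(-12\right) m{\left(6,-2 \right)}\right) + W{\left(149 \right)} = \left(-15 + \left(-33\right) \left(-12\right) \left(-6\right)\right) + 149 \left(13 + 149\right) = \left(-15 + 396 \left(-6\right)\right) + 149 \cdot 162 = \left(-15 - 2376\right) + 24138 = -2391 + 24138 = 21747$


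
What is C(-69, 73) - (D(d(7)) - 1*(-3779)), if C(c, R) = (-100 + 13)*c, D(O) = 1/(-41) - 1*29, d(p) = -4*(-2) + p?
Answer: 92374/41 ≈ 2253.0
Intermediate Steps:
d(p) = 8 + p
D(O) = -1190/41 (D(O) = -1/41 - 29 = -1190/41)
C(c, R) = -87*c
C(-69, 73) - (D(d(7)) - 1*(-3779)) = -87*(-69) - (-1190/41 - 1*(-3779)) = 6003 - (-1190/41 + 3779) = 6003 - 1*153749/41 = 6003 - 153749/41 = 92374/41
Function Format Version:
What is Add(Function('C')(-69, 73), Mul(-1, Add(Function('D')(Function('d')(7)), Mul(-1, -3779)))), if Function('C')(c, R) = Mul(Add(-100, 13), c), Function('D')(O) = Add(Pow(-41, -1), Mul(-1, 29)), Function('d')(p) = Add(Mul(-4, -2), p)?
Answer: Rational(92374, 41) ≈ 2253.0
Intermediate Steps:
Function('d')(p) = Add(8, p)
Function('D')(O) = Rational(-1190, 41) (Function('D')(O) = Add(Rational(-1, 41), -29) = Rational(-1190, 41))
Function('C')(c, R) = Mul(-87, c)
Add(Function('C')(-69, 73), Mul(-1, Add(Function('D')(Function('d')(7)), Mul(-1, -3779)))) = Add(Mul(-87, -69), Mul(-1, Add(Rational(-1190, 41), Mul(-1, -3779)))) = Add(6003, Mul(-1, Add(Rational(-1190, 41), 3779))) = Add(6003, Mul(-1, Rational(153749, 41))) = Add(6003, Rational(-153749, 41)) = Rational(92374, 41)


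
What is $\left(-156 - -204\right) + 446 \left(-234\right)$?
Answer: $-104316$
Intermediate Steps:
$\left(-156 - -204\right) + 446 \left(-234\right) = \left(-156 + 204\right) - 104364 = 48 - 104364 = -104316$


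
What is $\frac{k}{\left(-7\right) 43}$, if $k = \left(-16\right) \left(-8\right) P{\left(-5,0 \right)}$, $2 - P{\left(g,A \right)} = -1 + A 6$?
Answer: $- \frac{384}{301} \approx -1.2757$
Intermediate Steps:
$P{\left(g,A \right)} = 3 - 6 A$ ($P{\left(g,A \right)} = 2 - \left(-1 + A 6\right) = 2 - \left(-1 + 6 A\right) = 3 - 6 A$)
$k = 384$ ($k = \left(-16\right) \left(-8\right) \left(3 - 0\right) = 128 \left(3 + 0\right) = 128 \cdot 3 = 384$)
$\frac{k}{\left(-7\right) 43} = \frac{384}{\left(-7\right) 43} = \frac{384}{-301} = 384 \left(- \frac{1}{301}\right) = - \frac{384}{301}$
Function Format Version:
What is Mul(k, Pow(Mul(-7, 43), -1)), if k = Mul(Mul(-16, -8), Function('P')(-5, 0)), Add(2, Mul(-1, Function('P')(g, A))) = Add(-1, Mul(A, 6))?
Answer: Rational(-384, 301) ≈ -1.2757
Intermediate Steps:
Function('P')(g, A) = Add(3, Mul(-6, A)) (Function('P')(g, A) = Add(2, Mul(-1, Add(-1, Mul(A, 6)))) = Add(2, Mul(-1, Add(-1, Mul(6, A)))) = Add(2, Add(1, Mul(-6, A))) = Add(3, Mul(-6, A)))
k = 384 (k = Mul(Mul(-16, -8), Add(3, Mul(-6, 0))) = Mul(128, Add(3, 0)) = Mul(128, 3) = 384)
Mul(k, Pow(Mul(-7, 43), -1)) = Mul(384, Pow(Mul(-7, 43), -1)) = Mul(384, Pow(-301, -1)) = Mul(384, Rational(-1, 301)) = Rational(-384, 301)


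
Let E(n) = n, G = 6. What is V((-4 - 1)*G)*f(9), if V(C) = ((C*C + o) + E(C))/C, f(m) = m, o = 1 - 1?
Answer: -261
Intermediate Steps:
o = 0
V(C) = (C + C²)/C (V(C) = ((C*C + 0) + C)/C = ((C² + 0) + C)/C = (C² + C)/C = (C + C²)/C)
V((-4 - 1)*G)*f(9) = (1 + (-4 - 1)*6)*9 = (1 - 5*6)*9 = (1 - 30)*9 = -29*9 = -261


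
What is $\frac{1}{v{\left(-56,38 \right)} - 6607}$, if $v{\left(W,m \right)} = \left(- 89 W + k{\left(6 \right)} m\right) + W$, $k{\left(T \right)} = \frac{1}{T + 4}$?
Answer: $- \frac{5}{8376} \approx -0.00059694$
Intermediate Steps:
$k{\left(T \right)} = \frac{1}{4 + T}$
$v{\left(W,m \right)} = - 88 W + \frac{m}{10}$ ($v{\left(W,m \right)} = \left(- 89 W + \frac{m}{4 + 6}\right) + W = \left(- 89 W + \frac{m}{10}\right) + W = - 88 W + \frac{m}{10}$)
$\frac{1}{v{\left(-56,38 \right)} - 6607} = \frac{1}{\left(\left(-88\right) \left(-56\right) + \frac{1}{10} \cdot 38\right) - 6607} = \frac{1}{\left(4928 + \frac{19}{5}\right) - 6607} = \frac{1}{\frac{24659}{5} - 6607} = \frac{1}{- \frac{8376}{5}} = - \frac{5}{8376}$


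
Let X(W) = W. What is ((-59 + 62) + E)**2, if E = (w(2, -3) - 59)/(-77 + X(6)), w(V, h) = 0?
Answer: 73984/5041 ≈ 14.676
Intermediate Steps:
E = 59/71 (E = (0 - 59)/(-77 + 6) = -59/(-71) = -59*(-1/71) = 59/71 ≈ 0.83099)
((-59 + 62) + E)**2 = ((-59 + 62) + 59/71)**2 = (3 + 59/71)**2 = (272/71)**2 = 73984/5041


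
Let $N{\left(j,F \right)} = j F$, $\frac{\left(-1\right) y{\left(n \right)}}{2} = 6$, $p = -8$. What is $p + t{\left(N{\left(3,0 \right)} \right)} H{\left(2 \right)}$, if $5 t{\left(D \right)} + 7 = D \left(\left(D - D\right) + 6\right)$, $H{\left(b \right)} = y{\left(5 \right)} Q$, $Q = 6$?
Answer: $\frac{464}{5} \approx 92.8$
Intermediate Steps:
$y{\left(n \right)} = -12$ ($y{\left(n \right)} = \left(-2\right) 6 = -12$)
$H{\left(b \right)} = -72$ ($H{\left(b \right)} = \left(-12\right) 6 = -72$)
$N{\left(j,F \right)} = F j$
$t{\left(D \right)} = - \frac{7}{5} + \frac{6 D}{5}$ ($t{\left(D \right)} = - \frac{7}{5} + \frac{D \left(\left(D - D\right) + 6\right)}{5} = - \frac{7}{5} + \frac{D \left(0 + 6\right)}{5} = - \frac{7}{5} + \frac{D 6}{5} = - \frac{7}{5} + \frac{6 D}{5}$)
$p + t{\left(N{\left(3,0 \right)} \right)} H{\left(2 \right)} = -8 + \left(- \frac{7}{5} + \frac{6 \cdot 0 \cdot 3}{5}\right) \left(-72\right) = -8 + \left(- \frac{7}{5} + \frac{6}{5} \cdot 0\right) \left(-72\right) = -8 + \left(- \frac{7}{5} + 0\right) \left(-72\right) = -8 - - \frac{504}{5} = -8 + \frac{504}{5} = \frac{464}{5}$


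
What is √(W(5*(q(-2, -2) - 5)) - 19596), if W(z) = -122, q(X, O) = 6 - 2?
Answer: I*√19718 ≈ 140.42*I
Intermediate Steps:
q(X, O) = 4
√(W(5*(q(-2, -2) - 5)) - 19596) = √(-122 - 19596) = √(-19718) = I*√19718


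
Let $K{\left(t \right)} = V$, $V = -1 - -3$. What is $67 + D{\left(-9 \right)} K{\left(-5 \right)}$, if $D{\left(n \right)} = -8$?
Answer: $51$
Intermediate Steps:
$V = 2$ ($V = -1 + 3 = 2$)
$K{\left(t \right)} = 2$
$67 + D{\left(-9 \right)} K{\left(-5 \right)} = 67 - 16 = 51$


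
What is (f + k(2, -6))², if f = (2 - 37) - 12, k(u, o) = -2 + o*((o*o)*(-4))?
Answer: 664225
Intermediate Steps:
k(u, o) = -2 - 4*o³ (k(u, o) = -2 + o*(o²*(-4)) = -2 + o*(-4*o²) = -2 - 4*o³)
f = -47 (f = -35 - 12 = -47)
(f + k(2, -6))² = (-47 + (-2 - 4*(-6)³))² = (-47 + (-2 - 4*(-216)))² = (-47 + (-2 + 864))² = (-47 + 862)² = 815² = 664225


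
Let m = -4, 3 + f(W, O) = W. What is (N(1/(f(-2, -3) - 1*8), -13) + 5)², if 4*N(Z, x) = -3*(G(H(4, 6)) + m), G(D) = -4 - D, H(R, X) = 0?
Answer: 121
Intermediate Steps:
f(W, O) = -3 + W
N(Z, x) = 6 (N(Z, x) = (-3*((-4 - 1*0) - 4))/4 = (-3*((-4 + 0) - 4))/4 = (-3*(-4 - 4))/4 = (-3*(-8))/4 = (¼)*24 = 6)
(N(1/(f(-2, -3) - 1*8), -13) + 5)² = (6 + 5)² = 11² = 121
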